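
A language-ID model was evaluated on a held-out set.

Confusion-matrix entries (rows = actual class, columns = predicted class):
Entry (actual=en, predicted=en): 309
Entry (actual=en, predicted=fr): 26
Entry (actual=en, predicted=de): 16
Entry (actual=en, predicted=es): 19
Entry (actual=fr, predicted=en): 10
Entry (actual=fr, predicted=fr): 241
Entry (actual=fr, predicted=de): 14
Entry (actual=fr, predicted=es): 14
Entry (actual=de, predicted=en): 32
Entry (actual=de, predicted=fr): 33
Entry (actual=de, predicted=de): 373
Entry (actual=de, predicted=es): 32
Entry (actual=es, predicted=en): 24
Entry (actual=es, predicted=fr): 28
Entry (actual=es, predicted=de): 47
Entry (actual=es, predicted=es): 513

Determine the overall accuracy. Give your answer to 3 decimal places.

0.830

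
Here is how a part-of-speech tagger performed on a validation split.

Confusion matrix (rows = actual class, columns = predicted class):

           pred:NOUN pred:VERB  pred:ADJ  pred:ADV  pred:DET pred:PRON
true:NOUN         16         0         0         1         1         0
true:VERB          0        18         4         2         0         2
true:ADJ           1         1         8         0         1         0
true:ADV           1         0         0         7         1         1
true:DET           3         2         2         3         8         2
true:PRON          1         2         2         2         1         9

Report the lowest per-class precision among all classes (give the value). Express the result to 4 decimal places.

0.4667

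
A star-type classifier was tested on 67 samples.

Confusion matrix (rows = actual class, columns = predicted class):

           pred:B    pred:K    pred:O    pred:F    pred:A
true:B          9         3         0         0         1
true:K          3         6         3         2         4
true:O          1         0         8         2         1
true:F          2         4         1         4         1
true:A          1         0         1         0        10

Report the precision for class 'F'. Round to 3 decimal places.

0.500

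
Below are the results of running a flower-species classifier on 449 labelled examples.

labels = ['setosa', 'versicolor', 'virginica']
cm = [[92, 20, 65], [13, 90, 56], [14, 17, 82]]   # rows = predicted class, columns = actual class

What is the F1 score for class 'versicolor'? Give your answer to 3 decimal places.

0.629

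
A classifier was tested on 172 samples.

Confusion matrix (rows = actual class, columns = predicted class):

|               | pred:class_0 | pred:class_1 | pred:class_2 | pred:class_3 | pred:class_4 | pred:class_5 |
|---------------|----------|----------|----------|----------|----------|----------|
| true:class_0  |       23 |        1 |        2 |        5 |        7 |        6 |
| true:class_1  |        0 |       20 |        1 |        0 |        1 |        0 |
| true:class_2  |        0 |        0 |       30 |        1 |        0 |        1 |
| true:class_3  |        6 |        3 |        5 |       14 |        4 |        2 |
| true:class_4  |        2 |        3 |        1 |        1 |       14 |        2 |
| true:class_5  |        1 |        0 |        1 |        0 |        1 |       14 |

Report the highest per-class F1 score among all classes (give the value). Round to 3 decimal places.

Per-class F1 score (2·TP/(2·TP+FP+FN)):
  class_0: TP=23, FP=0+0+6+2+1=9, FN=1+2+5+7+6=21 → 46/76 = 0.6053
  class_1: TP=20, FP=1+0+3+3+0=7, FN=0+1+0+1+0=2 → 40/49 = 0.8163
  class_2: TP=30, FP=2+1+5+1+1=10, FN=0+0+1+0+1=2 → 60/72 = 0.8333
  class_3: TP=14, FP=5+0+1+1+0=7, FN=6+3+5+4+2=20 → 28/55 = 0.5091
  class_4: TP=14, FP=7+1+0+4+1=13, FN=2+3+1+1+2=9 → 28/50 = 0.5600
  class_5: TP=14, FP=6+0+1+2+2=11, FN=1+0+1+0+1=3 → 28/42 = 0.6667
Highest is class 'class_2' with F1 score = 0.833.

0.833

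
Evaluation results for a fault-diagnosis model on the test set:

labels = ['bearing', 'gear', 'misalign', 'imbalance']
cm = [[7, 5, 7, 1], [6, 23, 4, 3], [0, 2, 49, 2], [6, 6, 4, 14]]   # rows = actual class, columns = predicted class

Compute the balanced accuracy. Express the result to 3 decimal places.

0.595

Balanced accuracy = mean of per-class recall.
  bearing: recall = 7/20 = 0.3500
  gear: recall = 23/36 = 0.6389
  misalign: recall = 49/53 = 0.9245
  imbalance: recall = 14/30 = 0.4667
Mean = (0.3500 + 0.6389 + 0.9245 + 0.4667) / 4 = 0.595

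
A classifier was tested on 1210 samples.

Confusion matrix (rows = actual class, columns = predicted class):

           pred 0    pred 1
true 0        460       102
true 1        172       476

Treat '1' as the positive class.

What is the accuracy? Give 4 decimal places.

Accuracy = (TP+TN)/N = (476+460)/1210 = 0.7736

0.7736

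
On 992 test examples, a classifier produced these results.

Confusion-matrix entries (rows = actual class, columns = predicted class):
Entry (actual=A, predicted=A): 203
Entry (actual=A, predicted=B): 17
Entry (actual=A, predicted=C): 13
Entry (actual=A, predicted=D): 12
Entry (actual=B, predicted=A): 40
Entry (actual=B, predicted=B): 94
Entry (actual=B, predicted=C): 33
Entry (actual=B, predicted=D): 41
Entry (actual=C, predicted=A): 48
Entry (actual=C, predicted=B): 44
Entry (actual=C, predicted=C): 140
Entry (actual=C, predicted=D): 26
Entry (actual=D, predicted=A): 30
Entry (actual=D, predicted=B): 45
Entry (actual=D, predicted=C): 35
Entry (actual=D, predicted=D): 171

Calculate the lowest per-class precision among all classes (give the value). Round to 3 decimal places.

0.470

Per-class precision (TP/(TP+FP)):
  A: TP=203, FP=40+48+30=118 → 203/321 = 0.6324
  B: TP=94, FP=17+44+45=106 → 94/200 = 0.4700
  C: TP=140, FP=13+33+35=81 → 140/221 = 0.6335
  D: TP=171, FP=12+41+26=79 → 171/250 = 0.6840
Lowest is class 'B' with precision = 0.470.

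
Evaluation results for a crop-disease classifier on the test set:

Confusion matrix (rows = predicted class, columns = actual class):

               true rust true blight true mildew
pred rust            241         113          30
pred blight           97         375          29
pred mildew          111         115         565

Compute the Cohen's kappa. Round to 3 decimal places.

0.549

Observed agreement pₒ = trace/N = 1181/1676 = 0.7047
Expected agreement pₑ = Σ (rowᵢ·colᵢ)/N² = (449·384 + 603·501 + 624·791)/1676² = 0.3446
κ = (pₒ − pₑ)/(1 − pₑ) = (0.7047 − 0.3446)/(1 − 0.3446) = 0.549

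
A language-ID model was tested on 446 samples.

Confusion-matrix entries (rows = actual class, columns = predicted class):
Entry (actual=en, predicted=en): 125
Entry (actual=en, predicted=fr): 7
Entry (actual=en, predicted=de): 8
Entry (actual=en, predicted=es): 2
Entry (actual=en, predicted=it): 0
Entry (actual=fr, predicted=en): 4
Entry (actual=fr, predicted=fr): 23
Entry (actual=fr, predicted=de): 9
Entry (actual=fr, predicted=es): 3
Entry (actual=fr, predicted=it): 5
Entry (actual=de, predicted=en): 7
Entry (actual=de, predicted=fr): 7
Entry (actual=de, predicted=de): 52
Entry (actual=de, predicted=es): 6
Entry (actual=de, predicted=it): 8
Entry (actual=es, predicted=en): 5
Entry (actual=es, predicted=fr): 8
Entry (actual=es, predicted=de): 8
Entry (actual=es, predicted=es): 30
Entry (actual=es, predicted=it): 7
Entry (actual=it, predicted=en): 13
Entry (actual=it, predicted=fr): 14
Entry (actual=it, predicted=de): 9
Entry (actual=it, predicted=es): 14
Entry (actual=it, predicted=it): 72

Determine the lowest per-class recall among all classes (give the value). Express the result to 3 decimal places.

Per-class recall (TP/(TP+FN)):
  en: TP=125, FN=7+8+2+0=17 → 125/142 = 0.8803
  fr: TP=23, FN=4+9+3+5=21 → 23/44 = 0.5227
  de: TP=52, FN=7+7+6+8=28 → 52/80 = 0.6500
  es: TP=30, FN=5+8+8+7=28 → 30/58 = 0.5172
  it: TP=72, FN=13+14+9+14=50 → 72/122 = 0.5902
Lowest is class 'es' with recall = 0.517.

0.517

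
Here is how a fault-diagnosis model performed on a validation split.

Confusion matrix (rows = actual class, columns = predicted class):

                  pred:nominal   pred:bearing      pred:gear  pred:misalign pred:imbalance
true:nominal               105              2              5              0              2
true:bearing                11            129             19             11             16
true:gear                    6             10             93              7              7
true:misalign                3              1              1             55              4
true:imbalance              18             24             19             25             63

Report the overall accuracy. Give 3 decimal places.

0.700

Accuracy = trace / total = (105+129+93+55+63=445) / 636 = 445/636 = 0.700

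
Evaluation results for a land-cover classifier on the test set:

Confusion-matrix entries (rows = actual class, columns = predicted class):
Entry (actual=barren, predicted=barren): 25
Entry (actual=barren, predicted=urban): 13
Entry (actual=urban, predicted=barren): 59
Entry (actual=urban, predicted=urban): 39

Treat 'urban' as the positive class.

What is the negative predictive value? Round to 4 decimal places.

NPV = TN/(TN+FN) = 25/(25+59) = 0.2976

0.2976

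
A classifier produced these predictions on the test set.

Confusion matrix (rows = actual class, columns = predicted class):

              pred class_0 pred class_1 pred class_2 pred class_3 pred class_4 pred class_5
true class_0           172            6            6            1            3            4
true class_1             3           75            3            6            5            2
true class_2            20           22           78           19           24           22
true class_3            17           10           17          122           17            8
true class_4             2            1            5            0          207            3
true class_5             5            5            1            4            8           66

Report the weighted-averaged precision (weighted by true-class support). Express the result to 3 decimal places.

0.744

Per-class precision (TP/(TP+FP)):
  class_0: TP=172, FP=3+20+17+2+5=47 → 172/219 = 0.7854
  class_1: TP=75, FP=6+22+10+1+5=44 → 75/119 = 0.6303
  class_2: TP=78, FP=6+3+17+5+1=32 → 78/110 = 0.7091
  class_3: TP=122, FP=1+6+19+0+4=30 → 122/152 = 0.8026
  class_4: TP=207, FP=3+5+24+17+8=57 → 207/264 = 0.7841
  class_5: TP=66, FP=4+2+22+8+3=39 → 66/105 = 0.6286
Weighted-precision = Σ (supportᵢ/N)·precisionᵢ with N=969: (192/969)·0.7854 + (94/969)·0.6303 + (185/969)·0.7091 + (191/969)·0.8026 + (218/969)·0.7841 + (89/969)·0.6286 = 0.744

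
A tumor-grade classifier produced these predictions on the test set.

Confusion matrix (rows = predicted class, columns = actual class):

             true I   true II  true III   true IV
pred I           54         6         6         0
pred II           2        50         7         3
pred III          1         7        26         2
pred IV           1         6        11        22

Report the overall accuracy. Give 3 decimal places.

Accuracy = trace / total = (54+50+26+22=152) / 204 = 152/204 = 0.745

0.745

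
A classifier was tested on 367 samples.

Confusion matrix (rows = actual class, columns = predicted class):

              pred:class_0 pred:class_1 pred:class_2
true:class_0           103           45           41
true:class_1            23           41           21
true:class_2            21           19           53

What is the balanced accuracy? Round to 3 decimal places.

Balanced accuracy = mean of per-class recall.
  class_0: recall = 103/189 = 0.5450
  class_1: recall = 41/85 = 0.4824
  class_2: recall = 53/93 = 0.5699
Mean = (0.5450 + 0.4824 + 0.5699) / 3 = 0.532

0.532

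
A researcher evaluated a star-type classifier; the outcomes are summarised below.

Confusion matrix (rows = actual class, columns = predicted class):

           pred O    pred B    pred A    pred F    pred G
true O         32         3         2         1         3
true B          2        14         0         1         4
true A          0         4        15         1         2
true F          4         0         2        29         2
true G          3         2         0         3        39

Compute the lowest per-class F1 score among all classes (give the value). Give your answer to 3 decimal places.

Per-class F1 score (2·TP/(2·TP+FP+FN)):
  O: TP=32, FP=2+0+4+3=9, FN=3+2+1+3=9 → 64/82 = 0.7805
  B: TP=14, FP=3+4+0+2=9, FN=2+0+1+4=7 → 28/44 = 0.6364
  A: TP=15, FP=2+0+2+0=4, FN=0+4+1+2=7 → 30/41 = 0.7317
  F: TP=29, FP=1+1+1+3=6, FN=4+0+2+2=8 → 58/72 = 0.8056
  G: TP=39, FP=3+4+2+2=11, FN=3+2+0+3=8 → 78/97 = 0.8041
Lowest is class 'B' with F1 score = 0.636.

0.636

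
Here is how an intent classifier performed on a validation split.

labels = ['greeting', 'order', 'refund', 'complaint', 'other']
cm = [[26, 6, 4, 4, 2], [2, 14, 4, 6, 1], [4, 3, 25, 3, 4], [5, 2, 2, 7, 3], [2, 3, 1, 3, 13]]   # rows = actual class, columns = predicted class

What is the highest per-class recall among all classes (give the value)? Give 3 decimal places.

0.641

Per-class recall (TP/(TP+FN)):
  greeting: TP=26, FN=6+4+4+2=16 → 26/42 = 0.6190
  order: TP=14, FN=2+4+6+1=13 → 14/27 = 0.5185
  refund: TP=25, FN=4+3+3+4=14 → 25/39 = 0.6410
  complaint: TP=7, FN=5+2+2+3=12 → 7/19 = 0.3684
  other: TP=13, FN=2+3+1+3=9 → 13/22 = 0.5909
Highest is class 'refund' with recall = 0.641.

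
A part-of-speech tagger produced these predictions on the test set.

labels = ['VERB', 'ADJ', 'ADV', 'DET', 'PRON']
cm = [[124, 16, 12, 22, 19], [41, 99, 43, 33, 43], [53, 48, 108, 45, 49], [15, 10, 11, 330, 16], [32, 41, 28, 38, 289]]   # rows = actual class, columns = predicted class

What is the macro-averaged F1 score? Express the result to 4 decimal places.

Per-class F1 score (2·TP/(2·TP+FP+FN)):
  VERB: TP=124, FP=41+53+15+32=141, FN=16+12+22+19=69 → 248/458 = 0.54148
  ADJ: TP=99, FP=16+48+10+41=115, FN=41+43+33+43=160 → 198/473 = 0.41860
  ADV: TP=108, FP=12+43+11+28=94, FN=53+48+45+49=195 → 216/505 = 0.42772
  DET: TP=330, FP=22+33+45+38=138, FN=15+10+11+16=52 → 660/850 = 0.77647
  PRON: TP=289, FP=19+43+49+16=127, FN=32+41+28+38=139 → 578/844 = 0.68483
Macro-F1 score = mean = (0.54148 + 0.41860 + 0.42772 + 0.77647 + 0.68483) / 5 = 0.5698

0.5698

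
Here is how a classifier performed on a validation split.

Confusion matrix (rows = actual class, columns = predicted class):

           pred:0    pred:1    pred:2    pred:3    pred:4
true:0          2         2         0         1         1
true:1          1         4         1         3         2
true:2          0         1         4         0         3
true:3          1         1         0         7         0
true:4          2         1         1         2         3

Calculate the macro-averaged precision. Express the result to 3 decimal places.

0.463

Per-class precision (TP/(TP+FP)):
  0: TP=2, FP=1+0+1+2=4 → 2/6 = 0.3333
  1: TP=4, FP=2+1+1+1=5 → 4/9 = 0.4444
  2: TP=4, FP=0+1+0+1=2 → 4/6 = 0.6667
  3: TP=7, FP=1+3+0+2=6 → 7/13 = 0.5385
  4: TP=3, FP=1+2+3+0=6 → 3/9 = 0.3333
Macro-precision = mean = (0.3333 + 0.4444 + 0.6667 + 0.5385 + 0.3333) / 5 = 0.463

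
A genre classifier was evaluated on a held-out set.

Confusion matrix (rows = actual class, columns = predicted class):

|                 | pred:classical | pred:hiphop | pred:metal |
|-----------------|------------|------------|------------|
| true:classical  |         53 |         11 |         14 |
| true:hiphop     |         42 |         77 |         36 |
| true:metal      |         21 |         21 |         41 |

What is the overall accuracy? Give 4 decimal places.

Accuracy = trace / total = (53+77+41=171) / 316 = 171/316 = 0.5411

0.5411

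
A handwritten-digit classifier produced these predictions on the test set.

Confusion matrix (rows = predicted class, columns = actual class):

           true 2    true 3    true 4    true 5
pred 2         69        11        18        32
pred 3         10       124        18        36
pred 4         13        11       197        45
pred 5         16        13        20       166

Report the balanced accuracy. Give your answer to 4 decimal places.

0.6981

Balanced accuracy = mean of per-class recall.
  2: recall = 69/108 = 0.63889
  3: recall = 124/159 = 0.77987
  4: recall = 197/253 = 0.77866
  5: recall = 166/279 = 0.59498
Mean = (0.63889 + 0.77987 + 0.77866 + 0.59498) / 4 = 0.6981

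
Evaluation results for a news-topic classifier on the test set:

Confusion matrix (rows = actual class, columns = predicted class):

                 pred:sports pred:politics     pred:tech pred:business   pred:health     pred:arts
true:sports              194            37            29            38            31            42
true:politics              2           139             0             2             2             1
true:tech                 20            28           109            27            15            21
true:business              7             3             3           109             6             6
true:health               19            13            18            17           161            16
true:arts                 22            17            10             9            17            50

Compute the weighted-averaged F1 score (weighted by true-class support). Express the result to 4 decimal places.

0.6096

Per-class F1 score (2·TP/(2·TP+FP+FN)):
  sports: TP=194, FP=2+20+7+19+22=70, FN=37+29+38+31+42=177 → 388/635 = 0.61102
  politics: TP=139, FP=37+28+3+13+17=98, FN=2+0+2+2+1=7 → 278/383 = 0.72585
  tech: TP=109, FP=29+0+3+18+10=60, FN=20+28+27+15+21=111 → 218/389 = 0.56041
  business: TP=109, FP=38+2+27+17+9=93, FN=7+3+3+6+6=25 → 218/336 = 0.64881
  health: TP=161, FP=31+2+15+6+17=71, FN=19+13+18+17+16=83 → 322/476 = 0.67647
  arts: TP=50, FP=42+1+21+6+16=86, FN=22+17+10+9+17=75 → 100/261 = 0.38314
Weighted-F1 score = Σ (supportᵢ/N)·F1 scoreᵢ with N=1240: (371/1240)·0.61102 + (146/1240)·0.72585 + (220/1240)·0.56041 + (134/1240)·0.64881 + (244/1240)·0.67647 + (125/1240)·0.38314 = 0.6096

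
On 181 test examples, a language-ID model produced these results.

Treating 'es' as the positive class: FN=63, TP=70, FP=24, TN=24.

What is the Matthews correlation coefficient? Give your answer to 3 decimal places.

0.023

MCC = (TP·TN − FP·FN) / √((TP+FP)(TP+FN)(TN+FP)(TN+FN))
Numerator = 70·24 − 24·63 = 168
Denominator = √(94·133·48·87) = √52208352 = 7225.5347
MCC = 168 / 7225.5347 = 0.023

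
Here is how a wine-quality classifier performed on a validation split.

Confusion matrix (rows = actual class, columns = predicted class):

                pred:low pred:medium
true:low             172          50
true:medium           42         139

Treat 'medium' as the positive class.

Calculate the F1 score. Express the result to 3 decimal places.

Precision = TP/(TP+FP) = 139/189 = 0.7354
Recall = TP/(TP+FN) = 139/181 = 0.7680
F1 = 2·TP/(2·TP+FP+FN) = 278/370 = 0.751

0.751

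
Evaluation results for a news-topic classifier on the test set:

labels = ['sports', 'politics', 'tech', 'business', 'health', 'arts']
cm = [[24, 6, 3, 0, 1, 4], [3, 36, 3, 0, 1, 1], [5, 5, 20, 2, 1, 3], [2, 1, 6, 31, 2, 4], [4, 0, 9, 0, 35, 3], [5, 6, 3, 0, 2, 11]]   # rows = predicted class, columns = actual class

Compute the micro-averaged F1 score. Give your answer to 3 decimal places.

Micro-averaging pools counts across classes: ΣTP=157, ΣFP=85, ΣFN=85.
Micro-F1 score = 2·TP/(2·TP+FP+FN) on pooled counts = 0.649 (equals overall accuracy in single-label multiclass).

0.649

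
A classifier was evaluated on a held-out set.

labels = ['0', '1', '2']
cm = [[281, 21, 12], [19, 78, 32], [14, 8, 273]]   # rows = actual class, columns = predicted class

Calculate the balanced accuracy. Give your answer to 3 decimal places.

0.808

Balanced accuracy = mean of per-class recall.
  0: recall = 281/314 = 0.8949
  1: recall = 78/129 = 0.6047
  2: recall = 273/295 = 0.9254
Mean = (0.8949 + 0.6047 + 0.9254) / 3 = 0.808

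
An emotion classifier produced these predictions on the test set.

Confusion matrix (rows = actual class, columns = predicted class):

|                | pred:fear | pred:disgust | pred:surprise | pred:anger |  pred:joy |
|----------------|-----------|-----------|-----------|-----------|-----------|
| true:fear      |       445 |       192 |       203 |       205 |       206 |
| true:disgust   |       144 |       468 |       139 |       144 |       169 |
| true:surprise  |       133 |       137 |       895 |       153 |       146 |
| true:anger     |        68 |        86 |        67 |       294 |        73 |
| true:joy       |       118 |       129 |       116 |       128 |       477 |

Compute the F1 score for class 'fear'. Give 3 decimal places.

0.412

Take TP from the diagonal, FP from the rest of the 'fear' prediction marginal, FN from the rest of the 'fear' actual marginal.
F1 score = 2·TP/(2·TP+FP+FN).
fear: TP=445, FP=144+133+68+118=463, FN=192+203+205+206=806 → 890/2159 = 0.4122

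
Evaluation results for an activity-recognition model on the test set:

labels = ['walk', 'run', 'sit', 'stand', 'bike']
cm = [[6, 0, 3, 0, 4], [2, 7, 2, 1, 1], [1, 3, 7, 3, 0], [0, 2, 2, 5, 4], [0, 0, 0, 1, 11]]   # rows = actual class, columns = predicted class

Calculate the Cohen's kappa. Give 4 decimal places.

Observed agreement pₒ = trace/N = 36/65 = 0.55385
Expected agreement pₑ = Σ (rowᵢ·colᵢ)/N² = (13·9 + 13·12 + 14·14 + 13·10 + 12·20)/65² = 0.19858
κ = (pₒ − pₑ)/(1 − pₑ) = (0.55385 − 0.19858)/(1 − 0.19858) = 0.4433

0.4433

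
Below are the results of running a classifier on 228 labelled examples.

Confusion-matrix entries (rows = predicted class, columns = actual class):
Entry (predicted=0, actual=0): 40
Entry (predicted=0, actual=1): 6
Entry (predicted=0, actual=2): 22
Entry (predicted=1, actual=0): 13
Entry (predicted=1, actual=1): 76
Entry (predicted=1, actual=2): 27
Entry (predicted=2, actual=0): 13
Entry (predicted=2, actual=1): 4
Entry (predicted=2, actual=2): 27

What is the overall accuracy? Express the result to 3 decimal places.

Accuracy = trace / total = (40+76+27=143) / 228 = 143/228 = 0.627

0.627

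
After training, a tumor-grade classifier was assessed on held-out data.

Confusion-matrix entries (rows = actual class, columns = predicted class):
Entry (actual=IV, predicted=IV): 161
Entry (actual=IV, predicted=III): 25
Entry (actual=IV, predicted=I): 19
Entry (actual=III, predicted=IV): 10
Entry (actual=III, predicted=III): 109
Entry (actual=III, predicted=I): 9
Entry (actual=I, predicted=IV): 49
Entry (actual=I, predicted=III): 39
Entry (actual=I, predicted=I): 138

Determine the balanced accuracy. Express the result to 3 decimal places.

Balanced accuracy = mean of per-class recall.
  IV: recall = 161/205 = 0.7854
  III: recall = 109/128 = 0.8516
  I: recall = 138/226 = 0.6106
Mean = (0.7854 + 0.8516 + 0.6106) / 3 = 0.749

0.749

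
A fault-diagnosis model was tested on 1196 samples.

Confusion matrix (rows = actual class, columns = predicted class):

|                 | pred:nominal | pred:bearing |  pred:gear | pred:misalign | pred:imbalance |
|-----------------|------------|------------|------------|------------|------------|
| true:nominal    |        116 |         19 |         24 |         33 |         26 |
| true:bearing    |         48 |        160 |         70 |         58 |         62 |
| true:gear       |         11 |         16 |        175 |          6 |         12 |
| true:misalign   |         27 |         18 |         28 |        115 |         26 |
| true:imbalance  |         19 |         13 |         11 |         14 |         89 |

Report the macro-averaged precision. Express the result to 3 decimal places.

Per-class precision (TP/(TP+FP)):
  nominal: TP=116, FP=48+11+27+19=105 → 116/221 = 0.5249
  bearing: TP=160, FP=19+16+18+13=66 → 160/226 = 0.7080
  gear: TP=175, FP=24+70+28+11=133 → 175/308 = 0.5682
  misalign: TP=115, FP=33+58+6+14=111 → 115/226 = 0.5088
  imbalance: TP=89, FP=26+62+12+26=126 → 89/215 = 0.4140
Macro-precision = mean = (0.5249 + 0.7080 + 0.5682 + 0.5088 + 0.4140) / 5 = 0.545

0.545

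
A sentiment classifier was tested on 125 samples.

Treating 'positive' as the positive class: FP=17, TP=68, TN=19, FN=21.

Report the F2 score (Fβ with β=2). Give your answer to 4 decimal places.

0.7710

Fβ = (1+β²)·TP / ((1+β²)·TP + β²·FN + FP), with β²=4
= 5·68 / (5·68 + 4·21 + 17) = 0.7710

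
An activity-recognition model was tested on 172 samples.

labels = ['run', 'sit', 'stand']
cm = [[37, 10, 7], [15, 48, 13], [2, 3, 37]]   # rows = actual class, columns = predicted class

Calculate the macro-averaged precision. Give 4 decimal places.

Per-class precision (TP/(TP+FP)):
  run: TP=37, FP=15+2=17 → 37/54 = 0.68519
  sit: TP=48, FP=10+3=13 → 48/61 = 0.78689
  stand: TP=37, FP=7+13=20 → 37/57 = 0.64912
Macro-precision = mean = (0.68519 + 0.78689 + 0.64912) / 3 = 0.7071

0.7071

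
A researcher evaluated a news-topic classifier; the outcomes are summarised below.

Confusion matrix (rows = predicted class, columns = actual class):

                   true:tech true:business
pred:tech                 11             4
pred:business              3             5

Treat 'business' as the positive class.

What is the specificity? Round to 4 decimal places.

Specificity = TN/(TN+FP) = 11/(11+3) = 0.7857

0.7857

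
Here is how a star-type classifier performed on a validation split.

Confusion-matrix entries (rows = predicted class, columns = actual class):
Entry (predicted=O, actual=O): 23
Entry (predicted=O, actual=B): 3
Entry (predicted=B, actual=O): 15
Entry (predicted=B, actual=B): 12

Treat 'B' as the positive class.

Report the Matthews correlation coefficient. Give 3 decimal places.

MCC = (TP·TN − FP·FN) / √((TP+FP)(TP+FN)(TN+FP)(TN+FN))
Numerator = 12·23 − 15·3 = 231
Denominator = √(27·15·38·26) = √400140 = 632.5662
MCC = 231 / 632.5662 = 0.365

0.365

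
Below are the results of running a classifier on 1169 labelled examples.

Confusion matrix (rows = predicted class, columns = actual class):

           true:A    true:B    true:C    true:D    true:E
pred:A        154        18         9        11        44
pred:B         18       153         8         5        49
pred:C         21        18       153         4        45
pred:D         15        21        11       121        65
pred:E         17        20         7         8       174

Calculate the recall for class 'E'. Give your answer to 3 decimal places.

0.462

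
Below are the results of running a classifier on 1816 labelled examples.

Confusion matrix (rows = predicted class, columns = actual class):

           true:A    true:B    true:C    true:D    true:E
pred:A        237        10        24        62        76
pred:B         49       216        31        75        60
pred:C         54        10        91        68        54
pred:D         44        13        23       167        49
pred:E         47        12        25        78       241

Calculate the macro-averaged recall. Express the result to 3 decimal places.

0.544

Per-class recall (TP/(TP+FN)):
  A: TP=237, FN=49+54+44+47=194 → 237/431 = 0.5499
  B: TP=216, FN=10+10+13+12=45 → 216/261 = 0.8276
  C: TP=91, FN=24+31+23+25=103 → 91/194 = 0.4691
  D: TP=167, FN=62+75+68+78=283 → 167/450 = 0.3711
  E: TP=241, FN=76+60+54+49=239 → 241/480 = 0.5021
Macro-recall = mean = (0.5499 + 0.8276 + 0.4691 + 0.3711 + 0.5021) / 5 = 0.544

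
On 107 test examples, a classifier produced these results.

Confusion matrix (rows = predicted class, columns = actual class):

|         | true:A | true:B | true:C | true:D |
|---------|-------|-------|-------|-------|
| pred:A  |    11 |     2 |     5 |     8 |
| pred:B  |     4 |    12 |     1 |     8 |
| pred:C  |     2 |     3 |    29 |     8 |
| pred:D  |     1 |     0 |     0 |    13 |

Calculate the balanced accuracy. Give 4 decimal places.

0.6242

Balanced accuracy = mean of per-class recall.
  A: recall = 11/18 = 0.61111
  B: recall = 12/17 = 0.70588
  C: recall = 29/35 = 0.82857
  D: recall = 13/37 = 0.35135
Mean = (0.61111 + 0.70588 + 0.82857 + 0.35135) / 4 = 0.6242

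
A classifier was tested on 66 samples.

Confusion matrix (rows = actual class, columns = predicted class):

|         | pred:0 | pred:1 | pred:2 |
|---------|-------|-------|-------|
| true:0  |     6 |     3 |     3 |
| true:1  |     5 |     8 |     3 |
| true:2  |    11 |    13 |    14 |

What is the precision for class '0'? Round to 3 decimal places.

One-vs-rest for '0': TP = diagonal; FP = other classes predicted '0'; FN = '0' predicted as other.
precision = TP/(TP+FP).
0: TP=6, FP=5+11=16 → 6/22 = 0.2727

0.273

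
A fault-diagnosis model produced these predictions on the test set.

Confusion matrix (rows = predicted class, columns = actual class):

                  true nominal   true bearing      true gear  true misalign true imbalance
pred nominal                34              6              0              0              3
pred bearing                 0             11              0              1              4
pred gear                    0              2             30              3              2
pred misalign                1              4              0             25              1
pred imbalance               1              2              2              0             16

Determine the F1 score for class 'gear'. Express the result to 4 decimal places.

0.8696

Treat 'gear' as positive and all other classes as negative.
F1 score = 2·TP/(2·TP+FP+FN).
gear: TP=30, FP=0+2+3+2=7, FN=0+0+0+2=2 → 60/69 = 0.86957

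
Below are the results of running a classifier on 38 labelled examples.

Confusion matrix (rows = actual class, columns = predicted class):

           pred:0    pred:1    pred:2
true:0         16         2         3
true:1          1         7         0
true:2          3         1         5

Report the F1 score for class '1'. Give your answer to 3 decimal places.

F1 score = 2·TP/(2·TP+FP+FN).
1: TP=7, FP=2+1=3, FN=1+0=1 → 14/18 = 0.7778

0.778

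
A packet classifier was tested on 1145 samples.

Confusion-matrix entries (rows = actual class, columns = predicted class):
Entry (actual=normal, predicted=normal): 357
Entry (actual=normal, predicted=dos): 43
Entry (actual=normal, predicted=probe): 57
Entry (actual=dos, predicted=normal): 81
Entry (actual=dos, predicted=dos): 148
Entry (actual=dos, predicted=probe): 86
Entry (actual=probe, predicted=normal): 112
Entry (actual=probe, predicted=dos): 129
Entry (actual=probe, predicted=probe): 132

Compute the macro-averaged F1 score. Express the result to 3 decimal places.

0.528

Per-class F1 score (2·TP/(2·TP+FP+FN)):
  normal: TP=357, FP=81+112=193, FN=43+57=100 → 714/1007 = 0.7090
  dos: TP=148, FP=43+129=172, FN=81+86=167 → 296/635 = 0.4661
  probe: TP=132, FP=57+86=143, FN=112+129=241 → 264/648 = 0.4074
Macro-F1 score = mean = (0.7090 + 0.4661 + 0.4074) / 3 = 0.528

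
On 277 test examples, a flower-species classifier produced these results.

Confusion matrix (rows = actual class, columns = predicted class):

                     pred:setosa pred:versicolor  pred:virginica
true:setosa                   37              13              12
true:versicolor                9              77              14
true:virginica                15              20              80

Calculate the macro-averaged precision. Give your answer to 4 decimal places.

0.6871

Per-class precision (TP/(TP+FP)):
  setosa: TP=37, FP=9+15=24 → 37/61 = 0.60656
  versicolor: TP=77, FP=13+20=33 → 77/110 = 0.70000
  virginica: TP=80, FP=12+14=26 → 80/106 = 0.75472
Macro-precision = mean = (0.60656 + 0.70000 + 0.75472) / 3 = 0.6871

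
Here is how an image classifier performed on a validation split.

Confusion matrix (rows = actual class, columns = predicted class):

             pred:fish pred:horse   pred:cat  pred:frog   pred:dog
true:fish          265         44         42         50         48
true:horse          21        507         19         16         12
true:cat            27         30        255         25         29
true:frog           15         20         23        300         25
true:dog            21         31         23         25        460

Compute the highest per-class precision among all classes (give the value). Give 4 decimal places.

Per-class precision (TP/(TP+FP)):
  fish: TP=265, FP=21+27+15+21=84 → 265/349 = 0.75931
  horse: TP=507, FP=44+30+20+31=125 → 507/632 = 0.80222
  cat: TP=255, FP=42+19+23+23=107 → 255/362 = 0.70442
  frog: TP=300, FP=50+16+25+25=116 → 300/416 = 0.72115
  dog: TP=460, FP=48+12+29+25=114 → 460/574 = 0.80139
Highest is class 'horse' with precision = 0.8022.

0.8022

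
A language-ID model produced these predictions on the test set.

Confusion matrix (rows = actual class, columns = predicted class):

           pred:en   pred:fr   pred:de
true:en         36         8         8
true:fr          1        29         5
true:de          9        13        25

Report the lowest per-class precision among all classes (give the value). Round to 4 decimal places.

0.5800

Per-class precision (TP/(TP+FP)):
  en: TP=36, FP=1+9=10 → 36/46 = 0.78261
  fr: TP=29, FP=8+13=21 → 29/50 = 0.58000
  de: TP=25, FP=8+5=13 → 25/38 = 0.65789
Lowest is class 'fr' with precision = 0.5800.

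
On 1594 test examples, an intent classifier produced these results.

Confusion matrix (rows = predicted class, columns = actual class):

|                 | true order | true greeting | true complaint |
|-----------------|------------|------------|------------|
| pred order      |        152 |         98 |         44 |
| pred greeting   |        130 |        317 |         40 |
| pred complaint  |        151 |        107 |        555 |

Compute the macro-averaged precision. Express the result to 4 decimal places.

0.6169

Per-class precision (TP/(TP+FP)):
  order: TP=152, FP=98+44=142 → 152/294 = 0.51701
  greeting: TP=317, FP=130+40=170 → 317/487 = 0.65092
  complaint: TP=555, FP=151+107=258 → 555/813 = 0.68266
Macro-precision = mean = (0.51701 + 0.65092 + 0.68266) / 3 = 0.6169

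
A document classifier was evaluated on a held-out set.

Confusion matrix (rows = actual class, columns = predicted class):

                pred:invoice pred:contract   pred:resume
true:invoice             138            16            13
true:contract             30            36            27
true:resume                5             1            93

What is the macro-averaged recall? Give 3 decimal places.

0.718

Per-class recall (TP/(TP+FN)):
  invoice: TP=138, FN=16+13=29 → 138/167 = 0.8263
  contract: TP=36, FN=30+27=57 → 36/93 = 0.3871
  resume: TP=93, FN=5+1=6 → 93/99 = 0.9394
Macro-recall = mean = (0.8263 + 0.3871 + 0.9394) / 3 = 0.718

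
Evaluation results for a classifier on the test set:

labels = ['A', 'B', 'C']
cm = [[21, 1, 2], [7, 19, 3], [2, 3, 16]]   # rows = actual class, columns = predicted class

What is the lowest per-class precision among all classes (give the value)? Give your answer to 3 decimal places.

Per-class precision (TP/(TP+FP)):
  A: TP=21, FP=7+2=9 → 21/30 = 0.7000
  B: TP=19, FP=1+3=4 → 19/23 = 0.8261
  C: TP=16, FP=2+3=5 → 16/21 = 0.7619
Lowest is class 'A' with precision = 0.700.

0.700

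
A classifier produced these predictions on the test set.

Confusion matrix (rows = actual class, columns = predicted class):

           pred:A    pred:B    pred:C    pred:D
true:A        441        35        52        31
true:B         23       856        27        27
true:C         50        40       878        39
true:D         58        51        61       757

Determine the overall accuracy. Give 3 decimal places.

0.856

Accuracy = trace / total = (441+856+878+757=2932) / 3426 = 2932/3426 = 0.856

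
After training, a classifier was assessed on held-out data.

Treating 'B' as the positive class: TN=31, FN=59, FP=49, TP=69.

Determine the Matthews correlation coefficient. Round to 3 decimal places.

-0.072

MCC = (TP·TN − FP·FN) / √((TP+FP)(TP+FN)(TN+FP)(TN+FN))
Numerator = 69·31 − 49·59 = -752
Denominator = √(118·128·80·90) = √108748800 = 10428.2693
MCC = -752 / 10428.2693 = -0.072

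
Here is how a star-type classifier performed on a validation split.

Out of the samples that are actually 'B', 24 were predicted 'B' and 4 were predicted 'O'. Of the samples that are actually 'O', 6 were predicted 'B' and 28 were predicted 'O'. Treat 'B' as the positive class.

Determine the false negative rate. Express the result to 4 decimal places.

0.1429

FNR = FN/(FN+TP) = 4/(4+24) = 0.1429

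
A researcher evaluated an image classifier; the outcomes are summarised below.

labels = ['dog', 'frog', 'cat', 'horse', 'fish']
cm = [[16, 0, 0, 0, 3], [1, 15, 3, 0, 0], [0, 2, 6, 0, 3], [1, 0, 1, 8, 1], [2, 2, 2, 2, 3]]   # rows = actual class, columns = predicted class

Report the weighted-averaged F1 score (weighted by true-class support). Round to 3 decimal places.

0.674

Per-class F1 score (2·TP/(2·TP+FP+FN)):
  dog: TP=16, FP=1+0+1+2=4, FN=0+0+0+3=3 → 32/39 = 0.8205
  frog: TP=15, FP=0+2+0+2=4, FN=1+3+0+0=4 → 30/38 = 0.7895
  cat: TP=6, FP=0+3+1+2=6, FN=0+2+0+3=5 → 12/23 = 0.5217
  horse: TP=8, FP=0+0+0+2=2, FN=1+0+1+1=3 → 16/21 = 0.7619
  fish: TP=3, FP=3+0+3+1=7, FN=2+2+2+2=8 → 6/21 = 0.2857
Weighted-F1 score = Σ (supportᵢ/N)·F1 scoreᵢ with N=71: (19/71)·0.8205 + (19/71)·0.7895 + (11/71)·0.5217 + (11/71)·0.7619 + (11/71)·0.2857 = 0.674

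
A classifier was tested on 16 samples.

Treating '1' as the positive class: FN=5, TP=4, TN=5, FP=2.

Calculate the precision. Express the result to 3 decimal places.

Precision = TP/(TP+FP) = 4/(4+2) = 4/6 = 0.667

0.667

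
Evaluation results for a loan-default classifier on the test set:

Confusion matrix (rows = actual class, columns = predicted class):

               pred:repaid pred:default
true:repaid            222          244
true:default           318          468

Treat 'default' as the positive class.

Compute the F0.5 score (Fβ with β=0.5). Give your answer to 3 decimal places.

0.644

Fβ = (1+β²)·TP / ((1+β²)·TP + β²·FN + FP), with β²=1/4
= 1.25·468 / (1.25·468 + 0.25·318 + 244) = 0.644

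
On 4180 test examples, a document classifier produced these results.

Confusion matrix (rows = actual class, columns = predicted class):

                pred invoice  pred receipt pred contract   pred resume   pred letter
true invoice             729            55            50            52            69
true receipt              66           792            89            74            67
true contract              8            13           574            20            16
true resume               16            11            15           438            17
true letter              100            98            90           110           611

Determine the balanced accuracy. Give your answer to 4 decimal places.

Balanced accuracy = mean of per-class recall.
  invoice: recall = 729/955 = 0.76335
  receipt: recall = 792/1088 = 0.72794
  contract: recall = 574/631 = 0.90967
  resume: recall = 438/497 = 0.88129
  letter: recall = 611/1009 = 0.60555
Mean = (0.76335 + 0.72794 + 0.90967 + 0.88129 + 0.60555) / 5 = 0.7776

0.7776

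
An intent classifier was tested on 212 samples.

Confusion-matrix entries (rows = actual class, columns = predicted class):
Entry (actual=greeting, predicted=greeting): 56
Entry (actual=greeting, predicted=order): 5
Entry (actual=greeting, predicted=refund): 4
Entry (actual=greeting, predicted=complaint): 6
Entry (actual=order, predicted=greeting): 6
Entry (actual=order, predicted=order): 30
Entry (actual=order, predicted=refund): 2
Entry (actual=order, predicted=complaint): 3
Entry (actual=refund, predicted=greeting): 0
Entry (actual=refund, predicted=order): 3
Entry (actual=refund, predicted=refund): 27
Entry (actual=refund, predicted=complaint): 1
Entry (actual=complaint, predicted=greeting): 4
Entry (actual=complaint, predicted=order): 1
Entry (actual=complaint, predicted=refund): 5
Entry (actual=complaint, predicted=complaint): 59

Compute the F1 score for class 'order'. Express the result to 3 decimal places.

F1 score = 2·TP/(2·TP+FP+FN).
order: TP=30, FP=5+3+1=9, FN=6+2+3=11 → 60/80 = 0.7500

0.750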